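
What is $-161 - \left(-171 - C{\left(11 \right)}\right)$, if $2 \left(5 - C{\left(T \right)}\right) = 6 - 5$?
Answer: $\frac{29}{2} \approx 14.5$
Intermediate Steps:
$C{\left(T \right)} = \frac{9}{2}$ ($C{\left(T \right)} = 5 - \frac{6 - 5}{2} = 5 - \frac{1}{2} = \frac{9}{2}$)
$-161 - \left(-171 - C{\left(11 \right)}\right) = -161 - \left(-171 - \frac{9}{2}\right) = -161 - - \frac{351}{2} = -161 + \frac{351}{2} = \frac{29}{2}$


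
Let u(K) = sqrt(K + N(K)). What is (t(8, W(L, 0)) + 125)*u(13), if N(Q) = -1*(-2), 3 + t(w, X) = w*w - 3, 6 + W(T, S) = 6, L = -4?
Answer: 183*sqrt(15) ≈ 708.76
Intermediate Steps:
W(T, S) = 0 (W(T, S) = -6 + 6 = 0)
t(w, X) = -6 + w**2 (t(w, X) = -3 + (w*w - 3) = -3 + (w**2 - 3) = -3 + (-3 + w**2) = -6 + w**2)
N(Q) = 2
u(K) = sqrt(2 + K) (u(K) = sqrt(K + 2) = sqrt(2 + K))
(t(8, W(L, 0)) + 125)*u(13) = ((-6 + 8**2) + 125)*sqrt(2 + 13) = ((-6 + 64) + 125)*sqrt(15) = (58 + 125)*sqrt(15) = 183*sqrt(15)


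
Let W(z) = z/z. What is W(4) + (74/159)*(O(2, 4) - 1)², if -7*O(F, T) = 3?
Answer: 15191/7791 ≈ 1.9498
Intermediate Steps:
O(F, T) = -3/7 (O(F, T) = -⅐*3 = -3/7)
W(z) = 1
W(4) + (74/159)*(O(2, 4) - 1)² = 1 + (74/159)*(-3/7 - 1)² = 1 + (74*(1/159))*(-10/7)² = 1 + (74/159)*(100/49) = 1 + 7400/7791 = 15191/7791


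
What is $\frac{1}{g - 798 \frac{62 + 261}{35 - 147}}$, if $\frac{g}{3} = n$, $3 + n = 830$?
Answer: $\frac{8}{38259} \approx 0.0002091$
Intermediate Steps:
$n = 827$ ($n = -3 + 830 = 827$)
$g = 2481$ ($g = 3 \cdot 827 = 2481$)
$\frac{1}{g - 798 \frac{62 + 261}{35 - 147}} = \frac{1}{2481 - 798 \frac{62 + 261}{35 - 147}} = \frac{1}{2481 - 798 \frac{323}{-112}} = \frac{1}{2481 - 798 \cdot 323 \left(- \frac{1}{112}\right)} = \frac{1}{2481 - - \frac{18411}{8}} = \frac{1}{2481 + \frac{18411}{8}} = \frac{1}{\frac{38259}{8}} = \frac{8}{38259}$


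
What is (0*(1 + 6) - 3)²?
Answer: 9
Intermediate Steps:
(0*(1 + 6) - 3)² = (0*7 - 3)² = (0 - 3)² = (-3)² = 9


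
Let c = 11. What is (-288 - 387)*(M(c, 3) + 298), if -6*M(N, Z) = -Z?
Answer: -402975/2 ≈ -2.0149e+5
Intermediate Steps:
M(N, Z) = Z/6 (M(N, Z) = -(-1)*Z/6 = Z/6)
(-288 - 387)*(M(c, 3) + 298) = (-288 - 387)*((1/6)*3 + 298) = -675*(1/2 + 298) = -675*597/2 = -402975/2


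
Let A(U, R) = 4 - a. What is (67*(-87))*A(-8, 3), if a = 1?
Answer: -17487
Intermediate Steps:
A(U, R) = 3 (A(U, R) = 4 - 1*1 = 4 - 1 = 3)
(67*(-87))*A(-8, 3) = (67*(-87))*3 = -5829*3 = -17487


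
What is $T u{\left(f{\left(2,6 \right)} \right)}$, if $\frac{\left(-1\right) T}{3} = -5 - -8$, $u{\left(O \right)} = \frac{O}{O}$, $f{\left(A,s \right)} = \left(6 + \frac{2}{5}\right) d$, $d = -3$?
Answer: $-9$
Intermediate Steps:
$f{\left(A,s \right)} = - \frac{96}{5}$ ($f{\left(A,s \right)} = \left(6 + \frac{2}{5}\right) \left(-3\right) = \frac{32}{5} \left(-3\right) = - \frac{96}{5}$)
$u{\left(O \right)} = 1$
$T = -9$ ($T = - 3 \left(-5 - -8\right) = - 3 \left(-5 + 8\right) = \left(-3\right) 3 = -9$)
$T u{\left(f{\left(2,6 \right)} \right)} = \left(-9\right) 1 = -9$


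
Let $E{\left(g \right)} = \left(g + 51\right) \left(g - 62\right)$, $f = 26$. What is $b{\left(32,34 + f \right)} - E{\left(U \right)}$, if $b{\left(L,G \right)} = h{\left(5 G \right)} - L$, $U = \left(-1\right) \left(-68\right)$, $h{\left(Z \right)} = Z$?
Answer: $-446$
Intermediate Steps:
$U = 68$
$b{\left(L,G \right)} = - L + 5 G$ ($b{\left(L,G \right)} = 5 G - L = - L + 5 G$)
$E{\left(g \right)} = \left(-62 + g\right) \left(51 + g\right)$ ($E{\left(g \right)} = \left(51 + g\right) \left(-62 + g\right) = \left(-62 + g\right) \left(51 + g\right)$)
$b{\left(32,34 + f \right)} - E{\left(U \right)} = \left(\left(-1\right) 32 + 5 \left(34 + 26\right)\right) - \left(-3162 + 68^{2} - 748\right) = \left(-32 + 5 \cdot 60\right) - \left(-3162 + 4624 - 748\right) = \left(-32 + 300\right) - 714 = 268 - 714 = -446$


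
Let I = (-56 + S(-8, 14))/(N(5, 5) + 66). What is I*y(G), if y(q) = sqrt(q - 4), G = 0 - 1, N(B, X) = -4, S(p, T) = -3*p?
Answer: -16*I*sqrt(5)/31 ≈ -1.1541*I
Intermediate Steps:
G = -1
I = -16/31 (I = (-56 - 3*(-8))/(-4 + 66) = (-56 + 24)/62 = -32*1/62 = -16/31 ≈ -0.51613)
y(q) = sqrt(-4 + q)
I*y(G) = -16*sqrt(-4 - 1)/31 = -16*I*sqrt(5)/31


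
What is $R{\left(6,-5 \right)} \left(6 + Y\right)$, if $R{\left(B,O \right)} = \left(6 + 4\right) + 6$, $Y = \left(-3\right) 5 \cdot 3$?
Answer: $-624$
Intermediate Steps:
$Y = -45$ ($Y = \left(-15\right) 3 = -45$)
$R{\left(B,O \right)} = 16$ ($R{\left(B,O \right)} = 10 + 6 = 16$)
$R{\left(6,-5 \right)} \left(6 + Y\right) = 16 \left(6 - 45\right) = 16 \left(-39\right) = -624$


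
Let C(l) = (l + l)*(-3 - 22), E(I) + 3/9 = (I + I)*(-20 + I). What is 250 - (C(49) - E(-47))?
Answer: 26993/3 ≈ 8997.7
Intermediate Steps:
E(I) = -⅓ + 2*I*(-20 + I) (E(I) = -⅓ + (I + I)*(-20 + I) = -⅓ + (2*I)*(-20 + I) = -⅓ + 2*I*(-20 + I))
C(l) = -50*l (C(l) = (2*l)*(-25) = -50*l)
250 - (C(49) - E(-47)) = 250 - (-50*49 - (-⅓ - 40*(-47) + 2*(-47)²)) = 250 - (-2450 - (-⅓ + 1880 + 2*2209)) = 250 - (-2450 - (-⅓ + 1880 + 4418)) = 250 - (-2450 - 1*18893/3) = 250 - (-2450 - 18893/3) = 250 - 1*(-26243/3) = 250 + 26243/3 = 26993/3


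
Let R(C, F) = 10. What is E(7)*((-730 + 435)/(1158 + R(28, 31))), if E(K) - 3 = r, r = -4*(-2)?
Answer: -3245/1168 ≈ -2.7783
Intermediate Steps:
r = 8
E(K) = 11 (E(K) = 3 + 8 = 11)
E(7)*((-730 + 435)/(1158 + R(28, 31))) = 11*((-730 + 435)/(1158 + 10)) = 11*(-295/1168) = -3245/1168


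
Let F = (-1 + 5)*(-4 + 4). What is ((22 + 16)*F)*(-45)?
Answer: 0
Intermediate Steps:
F = 0 (F = 4*0 = 0)
((22 + 16)*F)*(-45) = ((22 + 16)*0)*(-45) = (38*0)*(-45) = 0*(-45) = 0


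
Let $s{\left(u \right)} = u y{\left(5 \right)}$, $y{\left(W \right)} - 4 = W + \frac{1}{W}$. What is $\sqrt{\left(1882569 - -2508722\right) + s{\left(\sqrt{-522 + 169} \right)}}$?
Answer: $\frac{\sqrt{109782275 + 230 i \sqrt{353}}}{5} \approx 2095.5 + 0.041243 i$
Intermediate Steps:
$y{\left(W \right)} = 4 + W + \frac{1}{W}$ ($y{\left(W \right)} = 4 + \left(W + \frac{1}{W}\right) = 4 + W + \frac{1}{W}$)
$s{\left(u \right)} = \frac{46 u}{5}$ ($s{\left(u \right)} = u \left(4 + 5 + \frac{1}{5}\right) = u \frac{46}{5} = \frac{46 u}{5}$)
$\sqrt{\left(1882569 - -2508722\right) + s{\left(\sqrt{-522 + 169} \right)}} = \sqrt{\left(1882569 - -2508722\right) + \frac{46 \sqrt{-522 + 169}}{5}} = \sqrt{\left(1882569 + 2508722\right) + \frac{46 \sqrt{-353}}{5}} = \sqrt{4391291 + \frac{46 i \sqrt{353}}{5}}$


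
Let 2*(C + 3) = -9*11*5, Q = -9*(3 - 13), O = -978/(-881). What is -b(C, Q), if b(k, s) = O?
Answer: -978/881 ≈ -1.1101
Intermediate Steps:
O = 978/881 (O = -978*(-1/881) = 978/881 ≈ 1.1101)
Q = 90 (Q = -9*(-10) = 90)
C = -501/2 (C = -3 + (-9*11*5)/2 = -3 + (-99*5)/2 = -3 + (1/2)*(-495) = -3 - 495/2 = -501/2 ≈ -250.50)
b(k, s) = 978/881
-b(C, Q) = -1*978/881 = -978/881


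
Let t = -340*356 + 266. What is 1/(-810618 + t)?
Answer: -1/931392 ≈ -1.0737e-6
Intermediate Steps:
t = -120774 (t = -121040 + 266 = -120774)
1/(-810618 + t) = 1/(-810618 - 120774) = 1/(-931392) = -1/931392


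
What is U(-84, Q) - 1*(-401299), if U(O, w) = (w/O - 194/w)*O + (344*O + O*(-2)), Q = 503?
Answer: 187672518/503 ≈ 3.7311e+5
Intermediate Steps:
U(O, w) = 342*O + O*(-194/w + w/O) (U(O, w) = (-194/w + w/O)*O + (344*O - 2*O) = O*(-194/w + w/O) + 342*O = 342*O + O*(-194/w + w/O))
U(-84, Q) - 1*(-401299) = (503 + 342*(-84) - 194*(-84)/503) - 1*(-401299) = (503 - 28728 - 194*(-84)*1/503) + 401299 = (503 - 28728 + 16296/503) + 401299 = -14180879/503 + 401299 = 187672518/503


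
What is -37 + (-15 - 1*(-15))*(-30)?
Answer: -37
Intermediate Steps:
-37 + (-15 - 1*(-15))*(-30) = -37 + (-15 + 15)*(-30) = -37 + 0*(-30) = -37 + 0 = -37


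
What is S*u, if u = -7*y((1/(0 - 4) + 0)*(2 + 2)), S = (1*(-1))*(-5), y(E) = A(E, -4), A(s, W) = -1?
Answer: 35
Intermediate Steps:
y(E) = -1
S = 5 (S = -1*(-5) = 5)
u = 7 (u = -7*(-1) = 7)
S*u = 5*7 = 35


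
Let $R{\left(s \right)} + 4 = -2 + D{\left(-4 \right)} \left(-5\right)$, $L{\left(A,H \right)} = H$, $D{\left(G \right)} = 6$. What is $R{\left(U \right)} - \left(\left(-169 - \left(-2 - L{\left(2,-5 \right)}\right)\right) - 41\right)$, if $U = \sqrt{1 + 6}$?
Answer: $177$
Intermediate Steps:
$U = \sqrt{7} \approx 2.6458$
$R{\left(s \right)} = -36$ ($R{\left(s \right)} = -4 + \left(-2 + 6 \left(-5\right)\right) = -4 - 32 = -36$)
$R{\left(U \right)} - \left(\left(-169 - \left(-2 - L{\left(2,-5 \right)}\right)\right) - 41\right) = -36 - \left(\left(-169 + \left(0 - \left(-2 - -5\right)\right)\right) - 41\right) = -36 - \left(\left(-169 + \left(0 - \left(-2 + 5\right)\right)\right) - 41\right) = -36 - \left(\left(-169 + \left(0 - 3\right)\right) - 41\right) = -36 - \left(\left(-169 - 3\right) - 41\right) = -36 - \left(-172 - 41\right) = -36 - -213 = -36 + 213 = 177$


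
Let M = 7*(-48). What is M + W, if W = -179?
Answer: -515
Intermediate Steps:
M = -336
M + W = -336 - 179 = -515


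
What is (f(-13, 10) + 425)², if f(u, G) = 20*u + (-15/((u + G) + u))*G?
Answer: 1946025/64 ≈ 30407.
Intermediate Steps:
f(u, G) = 20*u - 15*G/(G + 2*u) (f(u, G) = 20*u + (-15/((G + u) + u))*G = 20*u + (-15/(G + 2*u))*G = 20*u - 15*G/(G + 2*u))
(f(-13, 10) + 425)² = (5*(-3*10 + 8*(-13)² + 4*10*(-13))/(10 + 2*(-13)) + 425)² = (5*(-30 + 8*169 - 520)/(10 - 26) + 425)² = (5*(-30 + 1352 - 520)/(-16) + 425)² = (5*(-1/16)*802 + 425)² = (-2005/8 + 425)² = (1395/8)² = 1946025/64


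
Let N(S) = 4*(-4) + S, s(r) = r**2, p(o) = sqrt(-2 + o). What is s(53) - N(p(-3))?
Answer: 2825 - I*sqrt(5) ≈ 2825.0 - 2.2361*I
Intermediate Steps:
N(S) = -16 + S
s(53) - N(p(-3)) = 53**2 - (-16 + sqrt(-2 - 3)) = 2809 - (-16 + sqrt(-5)) = 2809 - (-16 + I*sqrt(5)) = 2809 + (16 - I*sqrt(5)) = 2825 - I*sqrt(5)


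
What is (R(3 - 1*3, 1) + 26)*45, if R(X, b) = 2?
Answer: 1260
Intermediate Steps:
(R(3 - 1*3, 1) + 26)*45 = (2 + 26)*45 = 28*45 = 1260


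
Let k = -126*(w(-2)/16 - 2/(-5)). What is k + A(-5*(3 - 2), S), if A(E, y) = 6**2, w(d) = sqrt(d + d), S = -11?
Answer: -72/5 - 63*I/4 ≈ -14.4 - 15.75*I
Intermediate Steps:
w(d) = sqrt(2)*sqrt(d) (w(d) = sqrt(2*d) = sqrt(2)*sqrt(d))
A(E, y) = 36
k = -252/5 - 63*I/4 (k = -126*((sqrt(2)*sqrt(-2))/16 - 2/(-5)) = -126*((sqrt(2)*(I*sqrt(2)))*(1/16) - 2*(-1/5)) = -126*((2*I)*(1/16) + 2/5) = -126*(I/8 + 2/5) = -126*(2/5 + I/8) = -252/5 - 63*I/4 ≈ -50.4 - 15.75*I)
k + A(-5*(3 - 2), S) = (-252/5 - 63*I/4) + 36 = -72/5 - 63*I/4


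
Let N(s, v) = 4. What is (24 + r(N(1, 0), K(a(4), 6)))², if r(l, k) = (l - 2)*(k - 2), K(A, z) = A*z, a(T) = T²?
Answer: 44944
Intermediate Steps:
r(l, k) = (-2 + k)*(-2 + l) (r(l, k) = (-2 + l)*(-2 + k) = (-2 + k)*(-2 + l))
(24 + r(N(1, 0), K(a(4), 6)))² = (24 + (4 - 2*4²*6 - 2*4 + (4²*6)*4))² = (24 + (4 - 32*6 - 8 + (16*6)*4))² = (24 + (4 - 2*96 - 8 + 96*4))² = (24 + (4 - 192 - 8 + 384))² = (24 + 188)² = 212² = 44944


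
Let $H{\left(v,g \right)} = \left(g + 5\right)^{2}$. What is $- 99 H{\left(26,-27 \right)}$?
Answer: $-47916$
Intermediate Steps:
$H{\left(v,g \right)} = \left(5 + g\right)^{2}$
$- 99 H{\left(26,-27 \right)} = - 99 \left(5 - 27\right)^{2} = - 99 \left(-22\right)^{2} = \left(-99\right) 484 = -47916$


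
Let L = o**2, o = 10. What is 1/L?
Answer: 1/100 ≈ 0.010000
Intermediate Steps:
L = 100 (L = 10**2 = 100)
1/L = 1/100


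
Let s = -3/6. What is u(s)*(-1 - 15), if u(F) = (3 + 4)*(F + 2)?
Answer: -168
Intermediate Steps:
s = -½ (s = -3*⅙ = -½ ≈ -0.50000)
u(F) = 14 + 7*F (u(F) = 7*(2 + F) = 14 + 7*F)
u(s)*(-1 - 15) = (14 + 7*(-½))*(-1 - 15) = (14 - 7/2)*(-16) = (21/2)*(-16) = -168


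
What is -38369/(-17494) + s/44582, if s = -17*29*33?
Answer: 356489218/194979377 ≈ 1.8283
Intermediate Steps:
s = -16269 (s = -493*33 = -16269)
-38369/(-17494) + s/44582 = -38369/(-17494) - 16269/44582 = -38369*(-1/17494) - 16269*1/44582 = 38369/17494 - 16269/44582 = 356489218/194979377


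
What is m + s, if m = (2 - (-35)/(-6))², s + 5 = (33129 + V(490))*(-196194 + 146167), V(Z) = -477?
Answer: -58805337395/36 ≈ -1.6335e+9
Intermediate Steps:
s = -1633481609 (s = -5 + (33129 - 477)*(-196194 + 146167) = -5 + 32652*(-50027) = -5 - 1633481604 = -1633481609)
m = 529/36 (m = (2 - (-35)*(-1)/6)² = (2 - 7*⅚)² = (2 - 35/6)² = (-23/6)² = 529/36 ≈ 14.694)
m + s = 529/36 - 1633481609 = -58805337395/36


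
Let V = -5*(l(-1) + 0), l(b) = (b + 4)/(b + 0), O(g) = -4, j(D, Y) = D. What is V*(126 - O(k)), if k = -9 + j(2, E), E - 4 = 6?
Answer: 1950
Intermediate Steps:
E = 10 (E = 4 + 6 = 10)
k = -7 (k = -9 + 2 = -7)
l(b) = (4 + b)/b
V = 15 (V = -5*((4 - 1)/(-1) + 0) = -5*(-1*3 + 0) = -5*(-3 + 0) = -5*(-3) = 15)
V*(126 - O(k)) = 15*(126 - 1*(-4)) = 15*(126 + 4) = 15*130 = 1950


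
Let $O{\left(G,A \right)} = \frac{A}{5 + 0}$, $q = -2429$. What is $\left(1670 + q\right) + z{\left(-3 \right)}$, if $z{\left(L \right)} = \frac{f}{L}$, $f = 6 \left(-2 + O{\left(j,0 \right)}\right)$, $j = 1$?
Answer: $-755$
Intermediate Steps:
$O{\left(G,A \right)} = \frac{A}{5}$
$f = -12$ ($f = 6 \left(-2 + \frac{1}{5} \cdot 0\right) = 6 \left(-2 + 0\right) = 6 \left(-2\right) = -12$)
$z{\left(L \right)} = - \frac{12}{L}$
$\left(1670 + q\right) + z{\left(-3 \right)} = \left(1670 - 2429\right) - \frac{12}{-3} = -759 - -4 = -759 + 4 = -755$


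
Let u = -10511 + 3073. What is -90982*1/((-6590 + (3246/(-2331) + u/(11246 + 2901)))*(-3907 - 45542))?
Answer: -23811763549/85311074390855 ≈ -0.00027912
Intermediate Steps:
u = -7438
-90982*1/((-6590 + (3246/(-2331) + u/(11246 + 2901)))*(-3907 - 45542)) = -90982*1/((-6590 + (3246/(-2331) - 7438/(11246 + 2901)))*(-3907 - 45542)) = -90982*(-1/(49449*(-6590 + (3246*(-1/2331) - 7438/14147)))) = -90982*(-1/(49449*(-6590 + (-1082/777 - 7438*1/14147)))) = -90982*(-1/(49449*(-6590 + (-1082/777 - 7438/14147)))) = -90982*(-1/(49449*(-6590 - 3012340/1570317))) = -90982/((-49449*(-10351401370/1570317))) = -90982/170622148781710/523439 = -90982*523439/170622148781710 = -23811763549/85311074390855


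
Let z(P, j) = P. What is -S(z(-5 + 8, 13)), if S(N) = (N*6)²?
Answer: -324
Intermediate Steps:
S(N) = 36*N² (S(N) = (6*N)² = 36*N²)
-S(z(-5 + 8, 13)) = -36*(-5 + 8)² = -36*3² = -36*9 = -1*324 = -324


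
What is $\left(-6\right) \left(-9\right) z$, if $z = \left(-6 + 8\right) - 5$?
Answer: $-162$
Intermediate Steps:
$z = -3$ ($z = 2 - 5 = -3$)
$\left(-6\right) \left(-9\right) z = \left(-6\right) \left(-9\right) \left(-3\right) = 54 \left(-3\right) = -162$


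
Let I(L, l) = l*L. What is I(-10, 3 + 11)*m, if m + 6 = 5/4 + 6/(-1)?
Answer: 1505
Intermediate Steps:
I(L, l) = L*l
m = -43/4 (m = -6 + (5/4 + 6/(-1)) = -6 + (5*(1/4) + 6*(-1)) = -6 + (5/4 - 6) = -6 - 19/4 = -43/4 ≈ -10.750)
I(-10, 3 + 11)*m = -10*(3 + 11)*(-43/4) = -10*14*(-43/4) = -140*(-43/4) = 1505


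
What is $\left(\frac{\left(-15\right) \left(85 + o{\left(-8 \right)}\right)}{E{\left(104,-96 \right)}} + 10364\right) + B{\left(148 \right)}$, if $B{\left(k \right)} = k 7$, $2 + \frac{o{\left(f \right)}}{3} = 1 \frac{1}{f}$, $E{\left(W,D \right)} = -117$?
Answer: $\frac{3559945}{312} \approx 11410.0$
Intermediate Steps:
$o{\left(f \right)} = -6 + \frac{3}{f}$ ($o{\left(f \right)} = -6 + 3 \cdot 1 \frac{1}{f} = -6 + \frac{3}{f}$)
$B{\left(k \right)} = 7 k$
$\left(\frac{\left(-15\right) \left(85 + o{\left(-8 \right)}\right)}{E{\left(104,-96 \right)}} + 10364\right) + B{\left(148 \right)} = \left(\frac{\left(-15\right) \left(85 - \left(6 - \frac{3}{-8}\right)\right)}{-117} + 10364\right) + 7 \cdot 148 = \left(- 15 \left(85 + \left(-6 + 3 \left(- \frac{1}{8}\right)\right)\right) \left(- \frac{1}{117}\right) + 10364\right) + 1036 = \left(- 15 \left(85 - \frac{51}{8}\right) \left(- \frac{1}{117}\right) + 10364\right) + 1036 = \left(\left(-15\right) \frac{629}{8} \left(- \frac{1}{117}\right) + 10364\right) + 1036 = \left(\left(- \frac{9435}{8}\right) \left(- \frac{1}{117}\right) + 10364\right) + 1036 = \left(\frac{3145}{312} + 10364\right) + 1036 = \frac{3236713}{312} + 1036 = \frac{3559945}{312}$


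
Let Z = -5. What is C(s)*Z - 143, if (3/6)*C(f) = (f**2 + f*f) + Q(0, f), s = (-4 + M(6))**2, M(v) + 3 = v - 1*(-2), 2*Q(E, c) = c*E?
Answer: -163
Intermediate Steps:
Q(E, c) = E*c/2 (Q(E, c) = (c*E)/2 = (E*c)/2 = E*c/2)
M(v) = -1 + v (M(v) = -3 + (v - 1*(-2)) = -3 + (v + 2) = -3 + (2 + v) = -1 + v)
s = 1 (s = (-4 + (-1 + 6))**2 = (-4 + 5)**2 = 1**2 = 1)
C(f) = 4*f**2 (C(f) = 2*((f**2 + f*f) + (1/2)*0*f) = 2*((f**2 + f**2) + 0) = 2*(2*f**2 + 0) = 2*(2*f**2) = 4*f**2)
C(s)*Z - 143 = (4*1**2)*(-5) - 143 = (4*1)*(-5) - 143 = 4*(-5) - 143 = -20 - 143 = -163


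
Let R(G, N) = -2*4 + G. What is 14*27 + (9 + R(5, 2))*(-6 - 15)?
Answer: 252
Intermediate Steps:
R(G, N) = -8 + G
14*27 + (9 + R(5, 2))*(-6 - 15) = 14*27 + (9 + (-8 + 5))*(-6 - 15) = 378 + (9 - 3)*(-21) = 378 + 6*(-21) = 378 - 126 = 252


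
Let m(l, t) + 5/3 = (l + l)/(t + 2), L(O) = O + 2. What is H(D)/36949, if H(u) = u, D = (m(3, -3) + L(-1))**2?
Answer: 400/332541 ≈ 0.0012029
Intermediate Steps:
L(O) = 2 + O
m(l, t) = -5/3 + 2*l/(2 + t) (m(l, t) = -5/3 + (l + l)/(t + 2) = -5/3 + (2*l)/(2 + t) = -5/3 + 2*l/(2 + t))
D = 400/9 (D = ((-10 - 5*(-3) + 6*3)/(3*(2 - 3)) + (2 - 1))**2 = ((1/3)*(-10 + 15 + 18)/(-1) + 1)**2 = ((1/3)*(-1)*23 + 1)**2 = (-23/3 + 1)**2 = (-20/3)**2 = 400/9 ≈ 44.444)
H(D)/36949 = (400/9)/36949 = (400/9)*(1/36949) = 400/332541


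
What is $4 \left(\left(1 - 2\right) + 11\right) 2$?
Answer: $80$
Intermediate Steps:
$4 \left(\left(1 - 2\right) + 11\right) 2 = 4 \left(-1 + 11\right) 2 = 4 \cdot 10 \cdot 2 = 40 \cdot 2 = 80$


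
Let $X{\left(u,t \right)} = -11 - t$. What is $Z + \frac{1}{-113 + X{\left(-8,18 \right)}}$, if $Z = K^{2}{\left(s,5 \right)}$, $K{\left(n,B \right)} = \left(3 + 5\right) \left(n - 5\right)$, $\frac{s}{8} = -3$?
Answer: $\frac{7643007}{142} \approx 53824.0$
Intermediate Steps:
$s = -24$ ($s = 8 \left(-3\right) = -24$)
$K{\left(n,B \right)} = -40 + 8 n$ ($K{\left(n,B \right)} = 8 \left(-5 + n\right) = -40 + 8 n$)
$Z = 53824$ ($Z = \left(-40 + 8 \left(-24\right)\right)^{2} = \left(-40 - 192\right)^{2} = \left(-232\right)^{2} = 53824$)
$Z + \frac{1}{-113 + X{\left(-8,18 \right)}} = 53824 + \frac{1}{-113 - 29} = 53824 + \frac{1}{-142} = 53824 - \frac{1}{142} = \frac{7643007}{142}$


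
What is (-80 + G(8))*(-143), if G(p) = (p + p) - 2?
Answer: 9438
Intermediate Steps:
G(p) = -2 + 2*p (G(p) = 2*p - 2 = -2 + 2*p)
(-80 + G(8))*(-143) = (-80 + (-2 + 2*8))*(-143) = (-80 + (-2 + 16))*(-143) = (-80 + 14)*(-143) = -66*(-143) = 9438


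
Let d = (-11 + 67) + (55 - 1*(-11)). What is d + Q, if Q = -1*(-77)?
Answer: 199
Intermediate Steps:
d = 122 (d = 56 + (55 + 11) = 56 + 66 = 122)
Q = 77
d + Q = 122 + 77 = 199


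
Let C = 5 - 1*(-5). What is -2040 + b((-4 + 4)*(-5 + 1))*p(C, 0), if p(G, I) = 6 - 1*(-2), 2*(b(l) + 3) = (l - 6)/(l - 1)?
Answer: -2040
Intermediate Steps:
b(l) = -3 + (-6 + l)/(2*(-1 + l)) (b(l) = -3 + ((l - 6)/(l - 1))/2 = -3 + ((-6 + l)/(-1 + l))/2 = -3 + (-6 + l)/(2*(-1 + l)))
C = 10 (C = 5 + 5 = 10)
p(G, I) = 8 (p(G, I) = 6 + 2 = 8)
-2040 + b((-4 + 4)*(-5 + 1))*p(C, 0) = -2040 - 5*(-4 + 4)*(-5 + 1)/(-2 + 2*((-4 + 4)*(-5 + 1)))*8 = -2040 - 5*0*(-4)/(-2 + 2*(0*(-4)))*8 = -2040 - 5*0/(-2 + 2*0)*8 = -2040 - 5*0/(-2 + 0)*8 = -2040 - 5*0/(-2)*8 = -2040 - 5*0*(-½)*8 = -2040 + 0*8 = -2040 + 0 = -2040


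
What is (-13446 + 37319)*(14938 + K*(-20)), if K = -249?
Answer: 475502414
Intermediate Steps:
(-13446 + 37319)*(14938 + K*(-20)) = (-13446 + 37319)*(14938 - 249*(-20)) = 23873*(14938 + 4980) = 23873*19918 = 475502414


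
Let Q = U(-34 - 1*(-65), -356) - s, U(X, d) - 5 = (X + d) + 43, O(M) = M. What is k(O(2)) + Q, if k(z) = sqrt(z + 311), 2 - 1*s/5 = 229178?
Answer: 1145603 + sqrt(313) ≈ 1.1456e+6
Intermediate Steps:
U(X, d) = 48 + X + d (U(X, d) = 5 + ((X + d) + 43) = 5 + (43 + X + d) = 48 + X + d)
s = -1145880 (s = 10 - 5*229178 = 10 - 1145890 = -1145880)
k(z) = sqrt(311 + z)
Q = 1145603 (Q = (48 + (-34 - 1*(-65)) - 356) - 1*(-1145880) = (48 + (-34 + 65) - 356) + 1145880 = (48 + 31 - 356) + 1145880 = -277 + 1145880 = 1145603)
k(O(2)) + Q = sqrt(311 + 2) + 1145603 = sqrt(313) + 1145603 = 1145603 + sqrt(313)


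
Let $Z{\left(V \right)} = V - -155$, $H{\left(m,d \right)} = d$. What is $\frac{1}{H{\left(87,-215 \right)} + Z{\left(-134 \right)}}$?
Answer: $- \frac{1}{194} \approx -0.0051546$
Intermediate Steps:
$Z{\left(V \right)} = 155 + V$ ($Z{\left(V \right)} = V + 155 = 155 + V$)
$\frac{1}{H{\left(87,-215 \right)} + Z{\left(-134 \right)}} = \frac{1}{-215 + \left(155 - 134\right)} = \frac{1}{-215 + 21} = \frac{1}{-194} = - \frac{1}{194}$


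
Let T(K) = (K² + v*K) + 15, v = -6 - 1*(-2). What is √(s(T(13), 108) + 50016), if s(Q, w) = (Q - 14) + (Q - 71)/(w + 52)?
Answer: √80215010/40 ≈ 223.91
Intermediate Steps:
v = -4 (v = -6 + 2 = -4)
T(K) = 15 + K² - 4*K (T(K) = (K² - 4*K) + 15 = 15 + K² - 4*K)
s(Q, w) = -14 + Q + (-71 + Q)/(52 + w) (s(Q, w) = (-14 + Q) + (-71 + Q)/(52 + w) = -14 + Q + (-71 + Q)/(52 + w))
√(s(T(13), 108) + 50016) = √((-799 - 14*108 + 53*(15 + 13² - 4*13) + (15 + 13² - 4*13)*108)/(52 + 108) + 50016) = √((-799 - 1512 + 53*(15 + 169 - 52) + (15 + 169 - 52)*108)/160 + 50016) = √((-799 - 1512 + 53*132 + 132*108)/160 + 50016) = √((-799 - 1512 + 6996 + 14256)/160 + 50016) = √((1/160)*18941 + 50016) = √(18941/160 + 50016) = √(8021501/160) = √80215010/40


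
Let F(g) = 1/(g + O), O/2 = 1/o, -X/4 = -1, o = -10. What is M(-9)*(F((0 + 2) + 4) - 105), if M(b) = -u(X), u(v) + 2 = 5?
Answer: 9120/29 ≈ 314.48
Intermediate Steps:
X = 4 (X = -4*(-1) = 4)
u(v) = 3 (u(v) = -2 + 5 = 3)
O = -⅕ (O = 2/(-10) = 2*(-⅒) = -⅕ ≈ -0.20000)
M(b) = -3 (M(b) = -1*3 = -3)
F(g) = 1/(-⅕ + g) (F(g) = 1/(g - ⅕) = 1/(-⅕ + g))
M(-9)*(F((0 + 2) + 4) - 105) = -3*(5/(-1 + 5*((0 + 2) + 4)) - 105) = -3*(5/(-1 + 5*(2 + 4)) - 105) = -3*(5/(-1 + 5*6) - 105) = -3*(5/(-1 + 30) - 105) = -3*(5/29 - 105) = -3*(-3040/29) = 9120/29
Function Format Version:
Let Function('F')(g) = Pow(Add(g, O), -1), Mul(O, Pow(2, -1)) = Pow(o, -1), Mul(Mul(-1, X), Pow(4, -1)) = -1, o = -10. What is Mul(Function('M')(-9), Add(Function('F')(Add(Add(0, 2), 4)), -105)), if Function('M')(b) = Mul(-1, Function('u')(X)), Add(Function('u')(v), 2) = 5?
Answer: Rational(9120, 29) ≈ 314.48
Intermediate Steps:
X = 4 (X = Mul(-4, -1) = 4)
Function('u')(v) = 3 (Function('u')(v) = Add(-2, 5) = 3)
O = Rational(-1, 5) (O = Mul(2, Pow(-10, -1)) = Mul(2, Rational(-1, 10)) = Rational(-1, 5) ≈ -0.20000)
Function('M')(b) = -3 (Function('M')(b) = Mul(-1, 3) = -3)
Function('F')(g) = Pow(Add(Rational(-1, 5), g), -1) (Function('F')(g) = Pow(Add(g, Rational(-1, 5)), -1) = Pow(Add(Rational(-1, 5), g), -1))
Mul(Function('M')(-9), Add(Function('F')(Add(Add(0, 2), 4)), -105)) = Mul(-3, Add(Mul(5, Pow(Add(-1, Mul(5, Add(Add(0, 2), 4))), -1)), -105)) = Mul(-3, Add(Mul(5, Pow(Add(-1, Mul(5, Add(2, 4))), -1)), -105)) = Mul(-3, Add(Mul(5, Pow(Add(-1, Mul(5, 6)), -1)), -105)) = Mul(-3, Add(Mul(5, Pow(Add(-1, 30), -1)), -105)) = Mul(-3, Add(Mul(5, Pow(29, -1)), -105)) = Mul(-3, Add(Mul(5, Rational(1, 29)), -105)) = Mul(-3, Add(Rational(5, 29), -105)) = Mul(-3, Rational(-3040, 29)) = Rational(9120, 29)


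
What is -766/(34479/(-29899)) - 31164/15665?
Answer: 357695258054/540113535 ≈ 662.26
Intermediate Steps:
-766/(34479/(-29899)) - 31164/15665 = -766/(34479*(-1/29899)) - 31164*1/15665 = -766/(-34479/29899) - 31164/15665 = -766*(-29899/34479) - 31164/15665 = 22902634/34479 - 31164/15665 = 357695258054/540113535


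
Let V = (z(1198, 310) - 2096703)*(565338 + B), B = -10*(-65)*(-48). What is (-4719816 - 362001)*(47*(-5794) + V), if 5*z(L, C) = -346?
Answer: 28457310825656217336/5 ≈ 5.6915e+18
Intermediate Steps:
z(L, C) = -346/5 (z(L, C) = (⅕)*(-346) = -346/5)
B = -31200 (B = 650*(-48) = -31200)
V = -5599828546818/5 (V = (-346/5 - 2096703)*(565338 - 31200) = -10483861/5*534138 = -5599828546818/5 ≈ -1.1200e+12)
(-4719816 - 362001)*(47*(-5794) + V) = (-4719816 - 362001)*(47*(-5794) - 5599828546818/5) = -5081817*(-272318 - 5599828546818/5) = -5081817*(-5599829908408/5) = 28457310825656217336/5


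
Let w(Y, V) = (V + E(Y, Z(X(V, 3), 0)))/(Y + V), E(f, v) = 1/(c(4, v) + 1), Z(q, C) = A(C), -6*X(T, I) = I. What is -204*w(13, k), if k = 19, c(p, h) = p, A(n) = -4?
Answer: -612/5 ≈ -122.40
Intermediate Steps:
X(T, I) = -I/6
Z(q, C) = -4
E(f, v) = 1/5 (E(f, v) = 1/(4 + 1) = 1/5)
w(Y, V) = (1/5 + V)/(V + Y) (w(Y, V) = (V + 1/5)/(Y + V) = (1/5 + V)/(V + Y))
-204*w(13, k) = -204*(1/5 + 19)/(19 + 13) = -204*96/(32*5) = -51*96/(8*5) = -204*3/5 = -612/5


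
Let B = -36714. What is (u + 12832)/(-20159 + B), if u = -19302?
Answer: 6470/56873 ≈ 0.11376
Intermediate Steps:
(u + 12832)/(-20159 + B) = (-19302 + 12832)/(-20159 - 36714) = -6470/(-56873) = -6470*(-1/56873) = 6470/56873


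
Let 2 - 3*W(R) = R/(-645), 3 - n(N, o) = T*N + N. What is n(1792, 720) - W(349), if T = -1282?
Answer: 4441897286/1935 ≈ 2.2956e+6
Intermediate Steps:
n(N, o) = 3 + 1281*N (n(N, o) = 3 - (-1282*N + N) = 3 - (-1281)*N = 3 + 1281*N)
W(R) = ⅔ + R/1935 (W(R) = ⅔ - R/(3*(-645)) = ⅔ - R*(-1)/(3*645) = ⅔ - (-1)*R/1935 = ⅔ + R/1935)
n(1792, 720) - W(349) = (3 + 1281*1792) - (⅔ + (1/1935)*349) = (3 + 2295552) - (⅔ + 349/1935) = 2295555 - 1*1639/1935 = 2295555 - 1639/1935 = 4441897286/1935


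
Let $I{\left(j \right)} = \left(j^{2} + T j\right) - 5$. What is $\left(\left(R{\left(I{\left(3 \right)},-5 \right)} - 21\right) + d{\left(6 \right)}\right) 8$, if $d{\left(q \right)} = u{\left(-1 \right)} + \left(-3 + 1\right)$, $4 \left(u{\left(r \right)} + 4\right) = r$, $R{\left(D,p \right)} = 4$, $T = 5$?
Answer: $-186$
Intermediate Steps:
$I{\left(j \right)} = -5 + j^{2} + 5 j$ ($I{\left(j \right)} = \left(j^{2} + 5 j\right) - 5 = -5 + j^{2} + 5 j$)
$u{\left(r \right)} = -4 + \frac{r}{4}$
$d{\left(q \right)} = - \frac{25}{4}$ ($d{\left(q \right)} = \left(-4 + \frac{1}{4} \left(-1\right)\right) + \left(-3 + 1\right) = \left(-4 - \frac{1}{4}\right) - 2 = - \frac{17}{4} - 2 = - \frac{25}{4}$)
$\left(\left(R{\left(I{\left(3 \right)},-5 \right)} - 21\right) + d{\left(6 \right)}\right) 8 = \left(\left(4 - 21\right) - \frac{25}{4}\right) 8 = \left(-17 - \frac{25}{4}\right) 8 = \left(- \frac{93}{4}\right) 8 = -186$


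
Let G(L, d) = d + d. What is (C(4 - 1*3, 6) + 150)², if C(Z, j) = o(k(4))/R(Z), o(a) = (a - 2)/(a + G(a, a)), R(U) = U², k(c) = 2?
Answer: 22500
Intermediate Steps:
G(L, d) = 2*d
o(a) = (-2 + a)/(3*a) (o(a) = (a - 2)/(a + 2*a) = (-2 + a)/((3*a)) = (-2 + a)*(1/(3*a)) = (-2 + a)/(3*a))
C(Z, j) = 0 (C(Z, j) = ((⅓)*(-2 + 2)/2)/(Z²) = ((⅓)*(½)*0)/Z² = 0/Z² = 0)
(C(4 - 1*3, 6) + 150)² = (0 + 150)² = 150² = 22500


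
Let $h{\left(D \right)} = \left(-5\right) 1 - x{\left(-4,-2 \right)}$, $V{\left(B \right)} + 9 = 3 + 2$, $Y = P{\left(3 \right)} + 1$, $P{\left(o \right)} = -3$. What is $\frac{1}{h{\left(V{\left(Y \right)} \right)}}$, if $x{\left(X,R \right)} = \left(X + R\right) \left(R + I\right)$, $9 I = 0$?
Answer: $- \frac{1}{17} \approx -0.058824$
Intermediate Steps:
$I = 0$ ($I = \frac{1}{9} \cdot 0 = 0$)
$x{\left(X,R \right)} = R \left(R + X\right)$ ($x{\left(X,R \right)} = \left(X + R\right) \left(R + 0\right) = \left(R + X\right) R = R \left(R + X\right)$)
$Y = -2$ ($Y = -3 + 1 = -2$)
$V{\left(B \right)} = -4$ ($V{\left(B \right)} = -9 + \left(3 + 2\right) = -9 + 5 = -4$)
$h{\left(D \right)} = -17$ ($h{\left(D \right)} = \left(-5\right) 1 - - 2 \left(-2 - 4\right) = -5 - \left(-2\right) \left(-6\right) = -5 - 12 = -17$)
$\frac{1}{h{\left(V{\left(Y \right)} \right)}} = \frac{1}{-17} = - \frac{1}{17}$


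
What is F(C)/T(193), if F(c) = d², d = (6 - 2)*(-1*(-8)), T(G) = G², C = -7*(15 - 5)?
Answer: 1024/37249 ≈ 0.027491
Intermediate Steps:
C = -70 (C = -7*10 = -70)
d = 32 (d = 4*8 = 32)
F(c) = 1024 (F(c) = 32² = 1024)
F(C)/T(193) = 1024/(193²) = 1024/37249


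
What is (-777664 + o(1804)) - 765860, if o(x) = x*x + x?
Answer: 1712696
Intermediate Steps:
o(x) = x + x² (o(x) = x² + x = x + x²)
(-777664 + o(1804)) - 765860 = (-777664 + 1804*(1 + 1804)) - 765860 = (-777664 + 1804*1805) - 765860 = (-777664 + 3256220) - 765860 = 2478556 - 765860 = 1712696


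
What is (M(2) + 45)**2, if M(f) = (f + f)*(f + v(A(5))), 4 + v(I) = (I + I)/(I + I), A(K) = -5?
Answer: 1681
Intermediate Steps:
v(I) = -3 (v(I) = -4 + (I + I)/(I + I) = -4 + (2*I)/((2*I)) = -4 + (2*I)*(1/(2*I)) = -4 + 1 = -3)
M(f) = 2*f*(-3 + f) (M(f) = (f + f)*(f - 3) = (2*f)*(-3 + f) = 2*f*(-3 + f))
(M(2) + 45)**2 = (2*2*(-3 + 2) + 45)**2 = (2*2*(-1) + 45)**2 = (-4 + 45)**2 = 41**2 = 1681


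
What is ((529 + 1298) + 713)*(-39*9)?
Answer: -891540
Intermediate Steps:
((529 + 1298) + 713)*(-39*9) = (1827 + 713)*(-351) = 2540*(-351) = -891540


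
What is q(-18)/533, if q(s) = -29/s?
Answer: 29/9594 ≈ 0.0030227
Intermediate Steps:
q(-18)/533 = (-29/(-18))/533 = (-29*(-1/18))/533 = (1/533)*(29/18) = 29/9594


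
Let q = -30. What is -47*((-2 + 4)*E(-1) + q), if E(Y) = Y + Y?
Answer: 1598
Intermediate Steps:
E(Y) = 2*Y
-47*((-2 + 4)*E(-1) + q) = -47*((-2 + 4)*(2*(-1)) - 30) = -47*(2*(-2) - 30) = -47*(-4 - 30) = -47*(-34) = 1598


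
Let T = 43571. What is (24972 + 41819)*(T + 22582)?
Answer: 4418425023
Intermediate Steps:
(24972 + 41819)*(T + 22582) = (24972 + 41819)*(43571 + 22582) = 66791*66153 = 4418425023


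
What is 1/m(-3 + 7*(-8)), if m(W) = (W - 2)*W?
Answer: 1/3599 ≈ 0.00027785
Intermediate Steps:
m(W) = W*(-2 + W) (m(W) = (-2 + W)*W = W*(-2 + W))
1/m(-3 + 7*(-8)) = 1/((-3 + 7*(-8))*(-2 + (-3 + 7*(-8)))) = 1/((-3 - 56)*(-2 + (-3 - 56))) = 1/(-59*(-2 - 59)) = 1/(-59*(-61)) = 1/3599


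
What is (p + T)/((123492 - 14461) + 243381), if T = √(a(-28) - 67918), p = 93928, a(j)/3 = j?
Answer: 23482/88103 + 11*I*√562/352412 ≈ 0.26653 + 0.00073996*I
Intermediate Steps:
a(j) = 3*j
T = 11*I*√562 (T = √(3*(-28) - 67918) = √(-84 - 67918) = √(-68002) = 11*I*√562 ≈ 260.77*I)
(p + T)/((123492 - 14461) + 243381) = (93928 + 11*I*√562)/((123492 - 14461) + 243381) = (93928 + 11*I*√562)/(109031 + 243381) = (93928 + 11*I*√562)/352412 = (93928 + 11*I*√562)*(1/352412) = 23482/88103 + 11*I*√562/352412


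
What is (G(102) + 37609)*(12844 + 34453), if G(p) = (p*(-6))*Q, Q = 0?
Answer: 1778792873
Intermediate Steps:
G(p) = 0 (G(p) = (p*(-6))*0 = -6*p*0 = 0)
(G(102) + 37609)*(12844 + 34453) = (0 + 37609)*(12844 + 34453) = 37609*47297 = 1778792873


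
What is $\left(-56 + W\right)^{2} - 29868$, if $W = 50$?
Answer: $-29832$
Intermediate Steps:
$\left(-56 + W\right)^{2} - 29868 = \left(-56 + 50\right)^{2} - 29868 = \left(-6\right)^{2} - 29868 = 36 - 29868 = -29832$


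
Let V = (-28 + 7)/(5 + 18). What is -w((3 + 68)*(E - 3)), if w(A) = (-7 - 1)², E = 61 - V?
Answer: -64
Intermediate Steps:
V = -21/23 ≈ -0.91304
E = 1424/23 (E = 61 - 1*(-21/23) = 61 + 21/23 = 1424/23 ≈ 61.913)
w(A) = 64 (w(A) = (-8)² = 64)
-w((3 + 68)*(E - 3)) = -1*64 = -64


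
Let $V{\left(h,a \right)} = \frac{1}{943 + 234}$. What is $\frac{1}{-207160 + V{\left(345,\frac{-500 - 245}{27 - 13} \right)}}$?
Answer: $- \frac{1177}{243827319} \approx -4.8272 \cdot 10^{-6}$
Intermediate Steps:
$V{\left(h,a \right)} = \frac{1}{1177}$
$\frac{1}{-207160 + V{\left(345,\frac{-500 - 245}{27 - 13} \right)}} = \frac{1}{-207160 + \frac{1}{1177}} = \frac{1}{- \frac{243827319}{1177}} = - \frac{1177}{243827319}$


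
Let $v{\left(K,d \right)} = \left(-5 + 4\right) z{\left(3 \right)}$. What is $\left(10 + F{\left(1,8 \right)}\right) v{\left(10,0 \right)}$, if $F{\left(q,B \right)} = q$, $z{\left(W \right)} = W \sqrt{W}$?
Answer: $- 33 \sqrt{3} \approx -57.158$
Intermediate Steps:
$z{\left(W \right)} = W^{\frac{3}{2}}$
$v{\left(K,d \right)} = - 3 \sqrt{3}$ ($v{\left(K,d \right)} = \left(-5 + 4\right) 3^{\frac{3}{2}} = - 3 \sqrt{3}$)
$\left(10 + F{\left(1,8 \right)}\right) v{\left(10,0 \right)} = \left(10 + 1\right) \left(- 3 \sqrt{3}\right) = 11 \left(- 3 \sqrt{3}\right) = - 33 \sqrt{3}$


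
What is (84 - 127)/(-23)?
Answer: 43/23 ≈ 1.8696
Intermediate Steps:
(84 - 127)/(-23) = -1/23*(-43) = 43/23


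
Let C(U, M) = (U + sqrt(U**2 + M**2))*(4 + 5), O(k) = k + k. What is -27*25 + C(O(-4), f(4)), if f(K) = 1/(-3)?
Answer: -747 + 3*sqrt(577) ≈ -674.94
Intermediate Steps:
O(k) = 2*k
f(K) = -1/3
C(U, M) = 9*U + 9*sqrt(M**2 + U**2) (C(U, M) = (U + sqrt(M**2 + U**2))*9 = 9*U + 9*sqrt(M**2 + U**2))
-27*25 + C(O(-4), f(4)) = -27*25 + (9*(2*(-4)) + 9*sqrt((-1/3)**2 + (2*(-4))**2)) = -675 + (9*(-8) + 9*sqrt(1/9 + (-8)**2)) = -675 + (-72 + 9*sqrt(1/9 + 64)) = -675 + (-72 + 9*sqrt(577/9)) = -675 + (-72 + 9*(sqrt(577)/3)) = -675 + (-72 + 3*sqrt(577)) = -747 + 3*sqrt(577)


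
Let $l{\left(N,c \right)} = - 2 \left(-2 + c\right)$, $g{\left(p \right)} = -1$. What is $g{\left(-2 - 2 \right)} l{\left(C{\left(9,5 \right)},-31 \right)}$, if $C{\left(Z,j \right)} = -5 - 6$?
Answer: $-66$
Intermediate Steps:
$C{\left(Z,j \right)} = -11$ ($C{\left(Z,j \right)} = -5 - 6 = -11$)
$l{\left(N,c \right)} = 4 - 2 c$
$g{\left(-2 - 2 \right)} l{\left(C{\left(9,5 \right)},-31 \right)} = - (4 - -62) = - (4 + 62) = \left(-1\right) 66 = -66$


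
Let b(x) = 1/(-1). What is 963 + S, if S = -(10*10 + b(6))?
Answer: 864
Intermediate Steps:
b(x) = -1
S = -99 (S = -(10*10 - 1) = -(100 - 1) = -1*99 = -99)
963 + S = 963 - 99 = 864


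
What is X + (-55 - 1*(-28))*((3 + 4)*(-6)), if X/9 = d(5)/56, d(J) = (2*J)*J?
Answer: 31977/28 ≈ 1142.0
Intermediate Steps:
d(J) = 2*J²
X = 225/28 (X = 9*((2*5²)/56) = 9*((2*25)*(1/56)) = 9*(50*(1/56)) = 9*(25/28) = 225/28 ≈ 8.0357)
X + (-55 - 1*(-28))*((3 + 4)*(-6)) = 225/28 + (-55 - 1*(-28))*((3 + 4)*(-6)) = 225/28 + (-55 + 28)*(7*(-6)) = 225/28 - 27*(-42) = 225/28 + 1134 = 31977/28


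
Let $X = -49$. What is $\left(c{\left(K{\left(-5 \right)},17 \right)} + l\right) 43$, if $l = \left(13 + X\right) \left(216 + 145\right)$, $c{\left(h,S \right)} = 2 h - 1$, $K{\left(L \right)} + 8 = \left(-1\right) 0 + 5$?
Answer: $-559129$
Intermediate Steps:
$K{\left(L \right)} = -3$ ($K{\left(L \right)} = -8 + \left(\left(-1\right) 0 + 5\right) = -8 + \left(0 + 5\right) = -8 + 5 = -3$)
$c{\left(h,S \right)} = -1 + 2 h$
$l = -12996$ ($l = \left(13 - 49\right) \left(216 + 145\right) = \left(-36\right) 361 = -12996$)
$\left(c{\left(K{\left(-5 \right)},17 \right)} + l\right) 43 = \left(\left(-1 + 2 \left(-3\right)\right) - 12996\right) 43 = \left(\left(-1 - 6\right) - 12996\right) 43 = \left(-7 - 12996\right) 43 = \left(-13003\right) 43 = -559129$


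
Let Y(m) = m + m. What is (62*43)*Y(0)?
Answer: 0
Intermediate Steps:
Y(m) = 2*m
(62*43)*Y(0) = (62*43)*(2*0) = 2666*0 = 0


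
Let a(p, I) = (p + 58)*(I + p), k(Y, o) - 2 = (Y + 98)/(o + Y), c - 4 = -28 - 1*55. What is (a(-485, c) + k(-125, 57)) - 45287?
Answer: 13296951/68 ≈ 1.9554e+5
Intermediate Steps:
c = -79 (c = 4 + (-28 - 1*55) = 4 + (-28 - 55) = 4 - 83 = -79)
k(Y, o) = 2 + (98 + Y)/(Y + o) (k(Y, o) = 2 + (Y + 98)/(o + Y) = 2 + (98 + Y)/(Y + o))
a(p, I) = (58 + p)*(I + p)
(a(-485, c) + k(-125, 57)) - 45287 = (((-485)² + 58*(-79) + 58*(-485) - 79*(-485)) + (98 + 2*57 + 3*(-125))/(-125 + 57)) - 45287 = ((235225 - 4582 - 28130 + 38315) + (98 + 114 - 375)/(-68)) - 45287 = (240828 - 1/68*(-163)) - 45287 = (240828 + 163/68) - 45287 = 16376467/68 - 45287 = 13296951/68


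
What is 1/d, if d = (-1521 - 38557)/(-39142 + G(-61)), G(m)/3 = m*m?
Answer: 27979/40078 ≈ 0.69811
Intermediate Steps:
G(m) = 3*m² (G(m) = 3*(m*m) = 3*m²)
d = 40078/27979 (d = (-1521 - 38557)/(-39142 + 3*(-61)²) = -40078/(-39142 + 3*3721) = -40078/(-39142 + 11163) = -40078/(-27979) = -40078*(-1/27979) = 40078/27979 ≈ 1.4324)
1/d = 1/(40078/27979) = 27979/40078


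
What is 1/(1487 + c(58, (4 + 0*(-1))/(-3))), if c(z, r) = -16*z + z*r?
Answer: 3/1445 ≈ 0.0020761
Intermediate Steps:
c(z, r) = -16*z + r*z
1/(1487 + c(58, (4 + 0*(-1))/(-3))) = 1/(1487 + 58*(-16 + (4 + 0*(-1))/(-3))) = 1/(1487 + 58*(-16 + (4 + 0)*(-⅓))) = 1/(1487 + 58*(-16 + 4*(-⅓))) = 1/(1487 + 58*(-16 - 4/3)) = 1/(1487 + 58*(-52/3)) = 1/(1487 - 3016/3) = 1/(1445/3) = 3/1445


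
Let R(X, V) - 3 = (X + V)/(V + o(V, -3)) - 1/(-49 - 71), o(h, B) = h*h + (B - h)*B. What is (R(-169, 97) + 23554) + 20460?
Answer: 25897842703/588360 ≈ 44017.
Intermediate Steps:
o(h, B) = h² + B*(B - h)
R(X, V) = 361/120 + (V + X)/(9 + V² + 4*V) (R(X, V) = 3 + ((X + V)/(V + ((-3)² + V² - 1*(-3)*V)) - 1/(-49 - 71)) = 3 + ((V + X)/(V + (9 + V² + 3*V)) - 1/(-120)) = 3 + ((V + X)/(9 + V² + 4*V) - 1*(-1/120)) = 3 + ((V + X)/(9 + V² + 4*V) + 1/120) = 3 + (1/120 + (V + X)/(9 + V² + 4*V)) = 361/120 + (V + X)/(9 + V² + 4*V))
(R(-169, 97) + 23554) + 20460 = ((3249 + 120*(-169) + 361*97² + 1564*97)/(120*(9 + 97² + 4*97)) + 23554) + 20460 = ((3249 - 20280 + 361*9409 + 151708)/(120*(9 + 9409 + 388)) + 23554) + 20460 = ((1/120)*(3249 - 20280 + 3396649 + 151708)/9806 + 23554) + 20460 = ((1/120)*(1/9806)*3531326 + 23554) + 20460 = (1765663/588360 + 23554) + 20460 = 13859997103/588360 + 20460 = 25897842703/588360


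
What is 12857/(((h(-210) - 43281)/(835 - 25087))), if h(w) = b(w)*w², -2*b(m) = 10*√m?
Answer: 23801341252/18010803783 - 51967994000*I*√210/7718915907 ≈ 1.3215 - 97.564*I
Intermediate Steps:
b(m) = -5*√m
h(w) = -5*w^(5/2) (h(w) = (-5*√w)*w² = -5*w^(5/2))
12857/(((h(-210) - 43281)/(835 - 25087))) = 12857/(((-220500*I*√210 - 43281)/(835 - 25087))) = 12857/(((-220500*I*√210 - 43281)/(-24252))) = 12857/(((-220500*I*√210 - 43281)*(-1/24252))) = 12857/(((-43281 - 220500*I*√210)*(-1/24252))) = 12857/(14427/8084 + 18375*I*√210/2021)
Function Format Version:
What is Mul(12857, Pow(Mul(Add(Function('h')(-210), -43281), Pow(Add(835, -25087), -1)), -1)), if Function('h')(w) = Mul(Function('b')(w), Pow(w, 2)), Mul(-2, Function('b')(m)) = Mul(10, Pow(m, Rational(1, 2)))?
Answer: Add(Rational(23801341252, 18010803783), Mul(Rational(-51967994000, 7718915907), I, Pow(210, Rational(1, 2)))) ≈ Add(1.3215, Mul(-97.564, I))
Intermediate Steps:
Function('b')(m) = Mul(-5, Pow(m, Rational(1, 2))) (Function('b')(m) = Mul(Rational(-1, 2), Mul(10, Pow(m, Rational(1, 2)))) = Mul(-5, Pow(m, Rational(1, 2))))
Function('h')(w) = Mul(-5, Pow(w, Rational(5, 2))) (Function('h')(w) = Mul(Mul(-5, Pow(w, Rational(1, 2))), Pow(w, 2)) = Mul(-5, Pow(w, Rational(5, 2))))
Mul(12857, Pow(Mul(Add(Function('h')(-210), -43281), Pow(Add(835, -25087), -1)), -1)) = Mul(12857, Pow(Mul(Add(Mul(-5, Pow(-210, Rational(5, 2))), -43281), Pow(Add(835, -25087), -1)), -1)) = Mul(12857, Pow(Mul(Add(Mul(-5, Mul(44100, I, Pow(210, Rational(1, 2)))), -43281), Pow(-24252, -1)), -1)) = Mul(12857, Pow(Mul(Add(Mul(-220500, I, Pow(210, Rational(1, 2))), -43281), Rational(-1, 24252)), -1)) = Mul(12857, Pow(Mul(Add(-43281, Mul(-220500, I, Pow(210, Rational(1, 2)))), Rational(-1, 24252)), -1)) = Mul(12857, Pow(Add(Rational(14427, 8084), Mul(Rational(18375, 2021), I, Pow(210, Rational(1, 2)))), -1))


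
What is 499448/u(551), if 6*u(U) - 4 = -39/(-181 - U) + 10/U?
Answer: 402886721472/547379 ≈ 7.3603e+5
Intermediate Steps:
u(U) = ⅔ - 13/(2*(-181 - U)) + 5/(3*U) (u(U) = ⅔ + (-39/(-181 - U) + 10/U)/6 = ⅔ + (-13/(2*(-181 - U)) + 5/(3*U)) = ⅔ - 13/(2*(-181 - U)) + 5/(3*U))
499448/u(551) = 499448/(((⅙)*(1810 + 4*551² + 773*551)/(551*(181 + 551)))) = 499448/(((⅙)*(1/551)*(1810 + 4*303601 + 425923)/732)) = 499448/(((⅙)*(1/551)*(1/732)*(1810 + 1214404 + 425923))) = 499448/(((⅙)*(1/551)*(1/732)*1642137)) = 499448/(547379/806664) = 499448*(806664/547379) = 402886721472/547379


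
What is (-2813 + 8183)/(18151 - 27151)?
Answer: -179/300 ≈ -0.59667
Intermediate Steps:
(-2813 + 8183)/(18151 - 27151) = 5370/(-9000) = 5370*(-1/9000) = -179/300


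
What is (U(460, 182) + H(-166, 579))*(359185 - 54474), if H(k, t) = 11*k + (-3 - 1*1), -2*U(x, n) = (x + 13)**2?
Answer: -69287929579/2 ≈ -3.4644e+10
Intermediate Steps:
U(x, n) = -(13 + x)**2/2 (U(x, n) = -(x + 13)**2/2 = -(13 + x)**2/2)
H(k, t) = -4 + 11*k (H(k, t) = 11*k + (-3 - 1) = 11*k - 4 = -4 + 11*k)
(U(460, 182) + H(-166, 579))*(359185 - 54474) = (-(13 + 460)**2/2 + (-4 + 11*(-166)))*(359185 - 54474) = (-1/2*473**2 + (-4 - 1826))*304711 = (-1/2*223729 - 1830)*304711 = (-223729/2 - 1830)*304711 = -227389/2*304711 = -69287929579/2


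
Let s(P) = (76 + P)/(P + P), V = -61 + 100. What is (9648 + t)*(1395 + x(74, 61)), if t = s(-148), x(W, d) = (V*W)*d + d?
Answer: 63365551470/37 ≈ 1.7126e+9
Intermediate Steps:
V = 39
s(P) = (76 + P)/(2*P) (s(P) = (76 + P)/((2*P)) = (76 + P)*(1/(2*P)) = (76 + P)/(2*P))
x(W, d) = d + 39*W*d (x(W, d) = (39*W)*d + d = 39*W*d + d = d + 39*W*d)
t = 9/37 (t = (½)*(76 - 148)/(-148) = (½)*(-1/148)*(-72) = 9/37 ≈ 0.24324)
(9648 + t)*(1395 + x(74, 61)) = (9648 + 9/37)*(1395 + 61*(1 + 39*74)) = 356985*(1395 + 61*(1 + 2886))/37 = 356985*(1395 + 61*2887)/37 = 356985*(1395 + 176107)/37 = (356985/37)*177502 = 63365551470/37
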